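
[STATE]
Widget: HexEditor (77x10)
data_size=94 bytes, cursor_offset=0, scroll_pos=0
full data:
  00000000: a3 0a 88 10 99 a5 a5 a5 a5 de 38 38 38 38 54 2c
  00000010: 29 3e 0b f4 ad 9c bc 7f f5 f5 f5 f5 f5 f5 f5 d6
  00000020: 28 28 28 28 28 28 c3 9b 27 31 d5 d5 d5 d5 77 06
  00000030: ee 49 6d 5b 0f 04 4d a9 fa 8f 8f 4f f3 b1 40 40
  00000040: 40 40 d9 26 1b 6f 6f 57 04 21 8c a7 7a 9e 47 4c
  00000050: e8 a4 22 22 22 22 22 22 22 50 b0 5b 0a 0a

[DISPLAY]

00000000  A3 0a 88 10 99 a5 a5 a5  a5 de 38 38 38 38 54 2c  |..........8888T,
00000010  29 3e 0b f4 ad 9c bc 7f  f5 f5 f5 f5 f5 f5 f5 d6  |)>..............
00000020  28 28 28 28 28 28 c3 9b  27 31 d5 d5 d5 d5 77 06  |((((((..'1....w.
00000030  ee 49 6d 5b 0f 04 4d a9  fa 8f 8f 4f f3 b1 40 40  |.Im[..M....O..@@
00000040  40 40 d9 26 1b 6f 6f 57  04 21 8c a7 7a 9e 47 4c  |@@.&.ooW.!..z.GL
00000050  e8 a4 22 22 22 22 22 22  22 50 b0 5b 0a 0a        |.."""""""P.[..  
                                                                             
                                                                             
                                                                             
                                                                             


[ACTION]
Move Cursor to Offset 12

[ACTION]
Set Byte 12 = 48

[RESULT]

00000000  a3 0a 88 10 99 a5 a5 a5  a5 de 38 38 48 38 54 2c  |..........88H8T,
00000010  29 3e 0b f4 ad 9c bc 7f  f5 f5 f5 f5 f5 f5 f5 d6  |)>..............
00000020  28 28 28 28 28 28 c3 9b  27 31 d5 d5 d5 d5 77 06  |((((((..'1....w.
00000030  ee 49 6d 5b 0f 04 4d a9  fa 8f 8f 4f f3 b1 40 40  |.Im[..M....O..@@
00000040  40 40 d9 26 1b 6f 6f 57  04 21 8c a7 7a 9e 47 4c  |@@.&.ooW.!..z.GL
00000050  e8 a4 22 22 22 22 22 22  22 50 b0 5b 0a 0a        |.."""""""P.[..  
                                                                             
                                                                             
                                                                             
                                                                             


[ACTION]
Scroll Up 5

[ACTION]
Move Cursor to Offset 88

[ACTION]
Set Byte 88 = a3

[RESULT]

00000000  a3 0a 88 10 99 a5 a5 a5  a5 de 38 38 48 38 54 2c  |..........88H8T,
00000010  29 3e 0b f4 ad 9c bc 7f  f5 f5 f5 f5 f5 f5 f5 d6  |)>..............
00000020  28 28 28 28 28 28 c3 9b  27 31 d5 d5 d5 d5 77 06  |((((((..'1....w.
00000030  ee 49 6d 5b 0f 04 4d a9  fa 8f 8f 4f f3 b1 40 40  |.Im[..M....O..@@
00000040  40 40 d9 26 1b 6f 6f 57  04 21 8c a7 7a 9e 47 4c  |@@.&.ooW.!..z.GL
00000050  e8 a4 22 22 22 22 22 22  A3 50 b0 5b 0a 0a        |.."""""".P.[..  
                                                                             
                                                                             
                                                                             
                                                                             


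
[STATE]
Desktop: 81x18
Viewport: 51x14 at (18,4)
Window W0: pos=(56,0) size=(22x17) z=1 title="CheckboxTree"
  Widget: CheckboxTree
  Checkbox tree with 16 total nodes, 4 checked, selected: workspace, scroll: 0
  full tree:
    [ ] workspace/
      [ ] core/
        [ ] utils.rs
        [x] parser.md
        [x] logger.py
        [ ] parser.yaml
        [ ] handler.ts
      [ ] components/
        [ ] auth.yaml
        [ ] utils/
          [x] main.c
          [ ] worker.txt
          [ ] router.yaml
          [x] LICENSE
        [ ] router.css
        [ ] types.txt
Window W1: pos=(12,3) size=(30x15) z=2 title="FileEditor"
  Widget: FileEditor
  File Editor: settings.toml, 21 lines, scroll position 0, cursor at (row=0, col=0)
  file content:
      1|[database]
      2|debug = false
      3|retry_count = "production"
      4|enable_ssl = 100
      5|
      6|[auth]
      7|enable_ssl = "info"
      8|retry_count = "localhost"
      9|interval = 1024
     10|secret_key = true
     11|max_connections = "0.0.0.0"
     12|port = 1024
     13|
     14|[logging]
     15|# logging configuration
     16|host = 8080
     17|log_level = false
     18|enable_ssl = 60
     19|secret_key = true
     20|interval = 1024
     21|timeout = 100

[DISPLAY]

Editor                 ┃              ┃   [-] core/
───────────────────────┨              ┃     [ ] uti
base]                 ▲┃              ┃     [x] par
 = false              █┃              ┃     [x] log
_count = "production" ░┃              ┃     [ ] par
e_ssl = 100           ░┃              ┃     [ ] han
                      ░┃              ┃   [-] compo
]                     ░┃              ┃     [ ] aut
e_ssl = "info"        ░┃              ┃     [-] uti
_count = "localhost"  ░┃              ┃       [x] m
val = 1024            ░┃              ┃       [ ] w
t_key = true          ░┃              ┃       [ ] r
onnections = "0.0.0.0"▼┃              ┗━━━━━━━━━━━━
━━━━━━━━━━━━━━━━━━━━━━━┛                           


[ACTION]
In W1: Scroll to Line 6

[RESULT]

Editor                 ┃              ┃   [-] core/
───────────────────────┨              ┃     [ ] uti
]                     ▲┃              ┃     [x] par
e_ssl = "info"        ░┃              ┃     [x] log
_count = "localhost"  ░┃              ┃     [ ] par
val = 1024            ░┃              ┃     [ ] han
t_key = true          ░┃              ┃   [-] compo
onnections = "0.0.0.0"█┃              ┃     [ ] aut
= 1024                ░┃              ┃     [-] uti
                      ░┃              ┃       [x] m
ing]                  ░┃              ┃       [ ] w
ging configuration    ░┃              ┃       [ ] r
= 8080                ▼┃              ┗━━━━━━━━━━━━
━━━━━━━━━━━━━━━━━━━━━━━┛                           


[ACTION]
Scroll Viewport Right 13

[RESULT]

           ┃              ┃   [-] core/        ┃   
───────────┨              ┃     [ ] utils.rs   ┃   
          ▲┃              ┃     [x] parser.md  ┃   
o"        ░┃              ┃     [x] logger.py  ┃   
calhost"  ░┃              ┃     [ ] parser.yaml┃   
          ░┃              ┃     [ ] handler.ts ┃   
          ░┃              ┃   [-] components/  ┃   
 "0.0.0.0"█┃              ┃     [ ] auth.yaml  ┃   
          ░┃              ┃     [-] utils/     ┃   
          ░┃              ┃       [x] main.c   ┃   
          ░┃              ┃       [ ] worker.tx┃   
ration    ░┃              ┃       [ ] router.ya┃   
          ▼┃              ┗━━━━━━━━━━━━━━━━━━━━┛   
━━━━━━━━━━━┛                                       


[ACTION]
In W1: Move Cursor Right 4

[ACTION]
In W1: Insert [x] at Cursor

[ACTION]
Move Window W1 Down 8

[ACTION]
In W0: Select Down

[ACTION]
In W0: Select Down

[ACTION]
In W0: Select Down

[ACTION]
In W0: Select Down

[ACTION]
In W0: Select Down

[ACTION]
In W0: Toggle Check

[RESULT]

           ┃              ┃   [-] core/        ┃   
───────────┨              ┃     [ ] utils.rs   ┃   
          ▲┃              ┃     [x] parser.md  ┃   
o"        ░┃              ┃     [x] logger.py  ┃   
calhost"  ░┃              ┃>    [x] parser.yaml┃   
          ░┃              ┃     [ ] handler.ts ┃   
          ░┃              ┃   [-] components/  ┃   
 "0.0.0.0"█┃              ┃     [ ] auth.yaml  ┃   
          ░┃              ┃     [-] utils/     ┃   
          ░┃              ┃       [x] main.c   ┃   
          ░┃              ┃       [ ] worker.tx┃   
ration    ░┃              ┃       [ ] router.ya┃   
          ▼┃              ┗━━━━━━━━━━━━━━━━━━━━┛   
━━━━━━━━━━━┛                                       


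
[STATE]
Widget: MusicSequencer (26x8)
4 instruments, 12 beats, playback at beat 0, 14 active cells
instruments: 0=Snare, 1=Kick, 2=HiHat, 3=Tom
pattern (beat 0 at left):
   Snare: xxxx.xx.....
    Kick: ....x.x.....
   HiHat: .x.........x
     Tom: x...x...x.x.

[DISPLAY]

      ▼12345678901        
 Snare████·██·····        
  Kick····█·█·····        
 HiHat·█·········█        
   Tom█···█···█·█·        
                          
                          
                          


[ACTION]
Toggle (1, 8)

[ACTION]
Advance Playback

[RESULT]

      0▼2345678901        
 Snare████·██·····        
  Kick····█·█·█···        
 HiHat·█·········█        
   Tom█···█···█·█·        
                          
                          
                          


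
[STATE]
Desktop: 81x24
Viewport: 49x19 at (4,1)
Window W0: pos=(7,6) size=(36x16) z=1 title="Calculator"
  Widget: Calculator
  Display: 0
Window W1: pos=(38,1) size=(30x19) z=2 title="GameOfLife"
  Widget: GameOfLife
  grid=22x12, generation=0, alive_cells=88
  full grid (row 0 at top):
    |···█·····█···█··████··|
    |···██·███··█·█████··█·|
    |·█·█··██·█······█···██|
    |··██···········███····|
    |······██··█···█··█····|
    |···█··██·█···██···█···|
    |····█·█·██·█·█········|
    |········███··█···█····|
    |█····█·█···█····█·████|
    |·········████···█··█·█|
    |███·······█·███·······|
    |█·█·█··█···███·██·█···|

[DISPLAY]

                                  ┏━━━━━━━━━━━━━━
                                  ┃ GameOfLife   
                                  ┠──────────────
                                  ┃Gen: 0        
                                  ┃···█·····█···█
   ┏━━━━━━━━━━━━━━━━━━━━━━━━━━━━━━┃···██·███··█·█
   ┃ Calculator                   ┃·█·█··██·█····
   ┠──────────────────────────────┃··██··········
   ┃                              ┃······██··█···
   ┃┌───┬───┬───┬───┐             ┃···█··██·█···█
   ┃│ 7 │ 8 │ 9 │ ÷ │             ┃····█·█·██·█·█
   ┃├───┼───┼───┼───┤             ┃········███··█
   ┃│ 4 │ 5 │ 6 │ × │             ┃█····█·█···█··
   ┃├───┼───┼───┼───┤             ┃·········████·
   ┃│ 1 │ 2 │ 3 │ - │             ┃███·······█·██
   ┃├───┼───┼───┼───┤             ┃█·█·█··█···███
   ┃│ 0 │ . │ = │ + │             ┃              
   ┃├───┼───┼───┼───┤             ┃              
   ┃│ C │ MC│ MR│ M+│             ┗━━━━━━━━━━━━━━


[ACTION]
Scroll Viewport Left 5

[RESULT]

                                      ┏━━━━━━━━━━
                                      ┃ GameOfLif
                                      ┠──────────
                                      ┃Gen: 0    
                                      ┃···█·····█
       ┏━━━━━━━━━━━━━━━━━━━━━━━━━━━━━━┃···██·███·
       ┃ Calculator                   ┃·█·█··██·█
       ┠──────────────────────────────┃··██······
       ┃                              ┃······██··
       ┃┌───┬───┬───┬───┐             ┃···█··██·█
       ┃│ 7 │ 8 │ 9 │ ÷ │             ┃····█·█·██
       ┃├───┼───┼───┼───┤             ┃········██
       ┃│ 4 │ 5 │ 6 │ × │             ┃█····█·█··
       ┃├───┼───┼───┼───┤             ┃·········█
       ┃│ 1 │ 2 │ 3 │ - │             ┃███·······
       ┃├───┼───┼───┼───┤             ┃█·█·█··█··
       ┃│ 0 │ . │ = │ + │             ┃          
       ┃├───┼───┼───┼───┤             ┃          
       ┃│ C │ MC│ MR│ M+│             ┗━━━━━━━━━━


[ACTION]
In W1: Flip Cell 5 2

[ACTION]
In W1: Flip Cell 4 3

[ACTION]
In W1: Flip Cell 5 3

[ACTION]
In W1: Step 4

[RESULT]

                                      ┏━━━━━━━━━━
                                      ┃ GameOfLif
                                      ┠──────────
                                      ┃Gen: 4    
                                      ┃··········
       ┏━━━━━━━━━━━━━━━━━━━━━━━━━━━━━━┃·········█
       ┃ Calculator                   ┃··█·██····
       ┠──────────────────────────────┃··█···██·█
       ┃                              ┃··█·████·█
       ┃┌───┬───┬───┬───┐             ┃······██·█
       ┃│ 7 │ 8 │ 9 │ ÷ │             ┃·······██·
       ┃├───┼───┼───┼───┤             ┃··········
       ┃│ 4 │ 5 │ 6 │ × │             ┃··········
       ┃├───┼───┼───┼───┤             ┃··█·······
       ┃│ 1 │ 2 │ 3 │ - │             ┃···█······
       ┃├───┼───┼───┼───┤             ┃··██······
       ┃│ 0 │ . │ = │ + │             ┃          
       ┃├───┼───┼───┼───┤             ┃          
       ┃│ C │ MC│ MR│ M+│             ┗━━━━━━━━━━


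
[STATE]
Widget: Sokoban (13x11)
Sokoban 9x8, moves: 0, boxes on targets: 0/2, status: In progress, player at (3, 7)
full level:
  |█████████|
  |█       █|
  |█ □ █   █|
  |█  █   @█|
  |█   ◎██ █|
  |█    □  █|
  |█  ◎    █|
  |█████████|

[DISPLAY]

█████████    
█       █    
█ □ █   █    
█  █   @█    
█   ◎██ █    
█    □  █    
█  ◎    █    
█████████    
Moves: 0  0/2
             
             


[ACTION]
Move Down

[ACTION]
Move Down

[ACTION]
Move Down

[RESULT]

█████████    
█       █    
█ □ █   █    
█  █    █    
█   ◎██ █    
█    □  █    
█  ◎   @█    
█████████    
Moves: 3  0/2
             
             


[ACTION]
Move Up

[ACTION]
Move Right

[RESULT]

█████████    
█       █    
█ □ █   █    
█  █    █    
█   ◎██ █    
█    □ @█    
█  ◎    █    
█████████    
Moves: 4  0/2
             
             


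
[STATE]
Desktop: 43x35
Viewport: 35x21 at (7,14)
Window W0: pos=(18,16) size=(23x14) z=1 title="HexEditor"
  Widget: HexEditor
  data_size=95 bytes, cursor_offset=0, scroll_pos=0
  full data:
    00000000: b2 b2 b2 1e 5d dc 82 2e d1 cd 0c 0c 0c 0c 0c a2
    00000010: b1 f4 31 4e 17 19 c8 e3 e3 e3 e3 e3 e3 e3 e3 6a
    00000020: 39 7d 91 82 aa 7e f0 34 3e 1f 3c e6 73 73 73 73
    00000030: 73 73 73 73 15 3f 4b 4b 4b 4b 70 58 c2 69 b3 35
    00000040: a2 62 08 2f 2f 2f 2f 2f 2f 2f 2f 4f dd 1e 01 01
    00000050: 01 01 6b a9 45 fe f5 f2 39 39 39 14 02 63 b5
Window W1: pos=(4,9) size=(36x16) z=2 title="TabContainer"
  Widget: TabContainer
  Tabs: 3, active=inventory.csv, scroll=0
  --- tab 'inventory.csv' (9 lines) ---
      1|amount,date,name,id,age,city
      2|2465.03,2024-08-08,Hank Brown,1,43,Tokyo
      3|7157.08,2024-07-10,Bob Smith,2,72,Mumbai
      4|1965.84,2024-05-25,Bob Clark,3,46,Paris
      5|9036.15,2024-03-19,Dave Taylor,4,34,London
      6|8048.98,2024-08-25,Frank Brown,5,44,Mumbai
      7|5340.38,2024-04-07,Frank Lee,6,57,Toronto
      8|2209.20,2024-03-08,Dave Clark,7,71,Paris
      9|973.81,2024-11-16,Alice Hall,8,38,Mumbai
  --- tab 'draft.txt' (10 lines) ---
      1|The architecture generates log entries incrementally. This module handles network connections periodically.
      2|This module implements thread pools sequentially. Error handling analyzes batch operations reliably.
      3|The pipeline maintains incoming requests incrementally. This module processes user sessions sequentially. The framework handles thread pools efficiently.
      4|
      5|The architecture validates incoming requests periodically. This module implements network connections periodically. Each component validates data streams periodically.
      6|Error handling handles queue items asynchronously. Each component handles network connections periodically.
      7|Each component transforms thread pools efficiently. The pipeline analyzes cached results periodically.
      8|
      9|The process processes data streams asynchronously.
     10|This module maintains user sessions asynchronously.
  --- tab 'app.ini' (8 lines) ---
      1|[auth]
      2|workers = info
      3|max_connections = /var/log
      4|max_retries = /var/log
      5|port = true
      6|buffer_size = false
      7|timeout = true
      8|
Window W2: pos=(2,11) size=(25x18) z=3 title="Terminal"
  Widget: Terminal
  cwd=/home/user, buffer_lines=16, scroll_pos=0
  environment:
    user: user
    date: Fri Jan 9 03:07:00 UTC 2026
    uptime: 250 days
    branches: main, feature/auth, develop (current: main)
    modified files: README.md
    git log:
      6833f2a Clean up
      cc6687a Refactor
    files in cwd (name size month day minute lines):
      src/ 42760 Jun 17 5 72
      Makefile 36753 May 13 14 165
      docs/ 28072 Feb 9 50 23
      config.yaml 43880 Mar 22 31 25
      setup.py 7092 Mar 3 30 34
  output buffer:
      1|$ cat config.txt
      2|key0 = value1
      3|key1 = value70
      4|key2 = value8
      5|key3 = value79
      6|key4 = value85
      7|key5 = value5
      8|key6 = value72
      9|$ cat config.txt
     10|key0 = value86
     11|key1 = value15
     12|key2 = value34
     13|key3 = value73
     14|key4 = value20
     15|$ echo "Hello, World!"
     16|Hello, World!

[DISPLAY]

t config.txt       ┃e,city      ┃  
 = value1          ┃k Brown,1,43┃  
 = value70         ┃ Smith,2,72,┃┓ 
 = value8          ┃ Clark,3,46,┃┃ 
 = value79         ┃e Taylor,4,3┃┨ 
 = value85         ┃nk Brown,5,4┃┃ 
 = value5          ┃nk Lee,6,57,┃┃ 
 = value72         ┃e Clark,7,71┃┃ 
t config.txt       ┃e Hall,8,38,┃┃ 
 = value86         ┃            ┃┃ 
 = value15         ┃━━━━━━━━━━━━┛┃ 
 = value34         ┃             ┃ 
 = value73         ┃             ┃ 
 = value20         ┃             ┃ 
━━━━━━━━━━━━━━━━━━━┛             ┃ 
           ┗━━━━━━━━━━━━━━━━━━━━━┛ 
                                   
                                   
                                   
                                   
                                   


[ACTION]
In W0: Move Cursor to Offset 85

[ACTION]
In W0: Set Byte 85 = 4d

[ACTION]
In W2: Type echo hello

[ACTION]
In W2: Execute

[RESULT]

 = value85         ┃e,city      ┃  
 = value5          ┃k Brown,1,43┃  
 = value72         ┃ Smith,2,72,┃┓ 
t config.txt       ┃ Clark,3,46,┃┃ 
 = value86         ┃e Taylor,4,3┃┨ 
 = value15         ┃nk Brown,5,4┃┃ 
 = value34         ┃nk Lee,6,57,┃┃ 
 = value73         ┃e Clark,7,71┃┃ 
 = value20         ┃e Hall,8,38,┃┃ 
ho "Hello, World!" ┃            ┃┃ 
o, World!          ┃━━━━━━━━━━━━┛┃ 
ho hello           ┃             ┃ 
o                  ┃             ┃ 
                   ┃             ┃ 
━━━━━━━━━━━━━━━━━━━┛             ┃ 
           ┗━━━━━━━━━━━━━━━━━━━━━┛ 
                                   
                                   
                                   
                                   
                                   


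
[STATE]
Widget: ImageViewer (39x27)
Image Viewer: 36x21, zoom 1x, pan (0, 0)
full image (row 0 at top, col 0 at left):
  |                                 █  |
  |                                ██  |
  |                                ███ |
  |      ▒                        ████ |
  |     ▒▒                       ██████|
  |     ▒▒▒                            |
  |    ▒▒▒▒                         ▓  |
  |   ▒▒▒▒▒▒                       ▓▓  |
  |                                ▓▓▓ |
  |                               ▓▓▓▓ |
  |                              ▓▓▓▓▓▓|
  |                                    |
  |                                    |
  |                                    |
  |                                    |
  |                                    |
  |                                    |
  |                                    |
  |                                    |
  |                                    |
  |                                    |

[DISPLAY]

                                 █     
                                ██     
                                ███    
      ▒                        ████    
     ▒▒                       ██████   
     ▒▒▒                               
    ▒▒▒▒                         ▓     
   ▒▒▒▒▒▒                       ▓▓     
                                ▓▓▓    
                               ▓▓▓▓    
                              ▓▓▓▓▓▓   
                                       
                                       
                                       
                                       
                                       
                                       
                                       
                                       
                                       
                                       
                                       
                                       
                                       
                                       
                                       
                                       


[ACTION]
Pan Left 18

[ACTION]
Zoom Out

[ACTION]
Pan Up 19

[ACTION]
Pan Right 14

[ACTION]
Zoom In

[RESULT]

                                       
                                       
                                       
                                       
                                       
                                       
                                       
                                       
                                       
                                       
▒▒                                     
▒▒                                     
▒▒                                     
▒▒                                     
▒▒▒▒                                   
▒▒▒▒                                   
                                       
                                       
                                       
                                       
                                       
                                       
                                       
                                       
                                       
                                       
                                       


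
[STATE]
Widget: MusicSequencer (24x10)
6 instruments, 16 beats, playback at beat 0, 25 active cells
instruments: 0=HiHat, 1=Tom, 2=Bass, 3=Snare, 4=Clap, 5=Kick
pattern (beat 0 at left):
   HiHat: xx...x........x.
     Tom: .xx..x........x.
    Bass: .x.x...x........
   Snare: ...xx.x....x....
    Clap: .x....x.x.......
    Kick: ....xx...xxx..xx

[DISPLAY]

      ▼123456789012345  
 HiHat██···█········█·  
   Tom·██··█········█·  
  Bass·█·█···█········  
 Snare···██·█····█····  
  Clap·█····█·█·······  
  Kick····██···███··██  
                        
                        
                        


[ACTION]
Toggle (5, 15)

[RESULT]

      ▼123456789012345  
 HiHat██···█········█·  
   Tom·██··█········█·  
  Bass·█·█···█········  
 Snare···██·█····█····  
  Clap·█····█·█·······  
  Kick····██···███··█·  
                        
                        
                        


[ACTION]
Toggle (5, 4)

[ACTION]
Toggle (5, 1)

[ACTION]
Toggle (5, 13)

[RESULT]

      ▼123456789012345  
 HiHat██···█········█·  
   Tom·██··█········█·  
  Bass·█·█···█········  
 Snare···██·█····█····  
  Clap·█····█·█·······  
  Kick·█···█···███·██·  
                        
                        
                        


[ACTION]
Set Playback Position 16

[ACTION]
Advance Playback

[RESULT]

      0▼23456789012345  
 HiHat██···█········█·  
   Tom·██··█········█·  
  Bass·█·█···█········  
 Snare···██·█····█····  
  Clap·█····█·█·······  
  Kick·█···█···███·██·  
                        
                        
                        


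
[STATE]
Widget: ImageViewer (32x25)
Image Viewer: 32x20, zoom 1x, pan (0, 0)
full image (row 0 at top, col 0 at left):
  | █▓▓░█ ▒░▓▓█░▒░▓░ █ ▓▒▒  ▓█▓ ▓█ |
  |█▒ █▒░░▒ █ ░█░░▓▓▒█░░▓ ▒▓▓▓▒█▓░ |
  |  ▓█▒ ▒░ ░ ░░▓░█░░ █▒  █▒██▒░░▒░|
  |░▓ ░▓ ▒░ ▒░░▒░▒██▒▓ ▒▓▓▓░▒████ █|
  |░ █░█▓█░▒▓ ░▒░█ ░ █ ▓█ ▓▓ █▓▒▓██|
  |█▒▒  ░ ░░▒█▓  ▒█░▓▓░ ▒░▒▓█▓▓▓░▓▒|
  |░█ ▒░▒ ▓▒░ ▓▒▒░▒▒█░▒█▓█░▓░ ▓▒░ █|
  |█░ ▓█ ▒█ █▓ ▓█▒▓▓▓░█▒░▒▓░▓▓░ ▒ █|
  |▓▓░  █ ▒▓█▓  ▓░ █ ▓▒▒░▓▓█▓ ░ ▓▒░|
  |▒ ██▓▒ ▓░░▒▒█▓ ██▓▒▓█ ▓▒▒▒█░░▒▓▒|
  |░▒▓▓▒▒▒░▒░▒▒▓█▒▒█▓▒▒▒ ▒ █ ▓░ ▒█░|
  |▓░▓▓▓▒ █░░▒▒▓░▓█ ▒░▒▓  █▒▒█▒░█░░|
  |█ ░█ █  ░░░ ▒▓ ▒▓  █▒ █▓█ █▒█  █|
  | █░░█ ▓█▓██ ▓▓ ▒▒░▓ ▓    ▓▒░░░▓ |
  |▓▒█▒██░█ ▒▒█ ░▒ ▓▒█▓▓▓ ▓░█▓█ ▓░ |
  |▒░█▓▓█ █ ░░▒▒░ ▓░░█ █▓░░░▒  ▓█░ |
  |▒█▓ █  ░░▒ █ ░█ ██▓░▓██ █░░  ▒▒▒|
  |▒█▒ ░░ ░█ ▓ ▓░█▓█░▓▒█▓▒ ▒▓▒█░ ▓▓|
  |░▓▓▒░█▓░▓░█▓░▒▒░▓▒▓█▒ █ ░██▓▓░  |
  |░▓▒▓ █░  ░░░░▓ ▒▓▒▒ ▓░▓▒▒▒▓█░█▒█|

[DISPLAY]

 █▓▓░█ ▒░▓▓█░▒░▓░ █ ▓▒▒  ▓█▓ ▓█ 
█▒ █▒░░▒ █ ░█░░▓▓▒█░░▓ ▒▓▓▓▒█▓░ 
  ▓█▒ ▒░ ░ ░░▓░█░░ █▒  █▒██▒░░▒░
░▓ ░▓ ▒░ ▒░░▒░▒██▒▓ ▒▓▓▓░▒████ █
░ █░█▓█░▒▓ ░▒░█ ░ █ ▓█ ▓▓ █▓▒▓██
█▒▒  ░ ░░▒█▓  ▒█░▓▓░ ▒░▒▓█▓▓▓░▓▒
░█ ▒░▒ ▓▒░ ▓▒▒░▒▒█░▒█▓█░▓░ ▓▒░ █
█░ ▓█ ▒█ █▓ ▓█▒▓▓▓░█▒░▒▓░▓▓░ ▒ █
▓▓░  █ ▒▓█▓  ▓░ █ ▓▒▒░▓▓█▓ ░ ▓▒░
▒ ██▓▒ ▓░░▒▒█▓ ██▓▒▓█ ▓▒▒▒█░░▒▓▒
░▒▓▓▒▒▒░▒░▒▒▓█▒▒█▓▒▒▒ ▒ █ ▓░ ▒█░
▓░▓▓▓▒ █░░▒▒▓░▓█ ▒░▒▓  █▒▒█▒░█░░
█ ░█ █  ░░░ ▒▓ ▒▓  █▒ █▓█ █▒█  █
 █░░█ ▓█▓██ ▓▓ ▒▒░▓ ▓    ▓▒░░░▓ 
▓▒█▒██░█ ▒▒█ ░▒ ▓▒█▓▓▓ ▓░█▓█ ▓░ 
▒░█▓▓█ █ ░░▒▒░ ▓░░█ █▓░░░▒  ▓█░ 
▒█▓ █  ░░▒ █ ░█ ██▓░▓██ █░░  ▒▒▒
▒█▒ ░░ ░█ ▓ ▓░█▓█░▓▒█▓▒ ▒▓▒█░ ▓▓
░▓▓▒░█▓░▓░█▓░▒▒░▓▒▓█▒ █ ░██▓▓░  
░▓▒▓ █░  ░░░░▓ ▒▓▒▒ ▓░▓▒▒▒▓█░█▒█
                                
                                
                                
                                
                                


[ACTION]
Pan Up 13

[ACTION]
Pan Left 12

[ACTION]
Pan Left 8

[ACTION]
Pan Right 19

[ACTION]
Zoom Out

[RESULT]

 ▓▒▒  ▓█▓ ▓█                    
░░▓ ▒▓▓▓▒█▓░                    
█▒  █▒██▒░░▒░                   
 ▒▓▓▓░▒████ █                   
 ▓█ ▓▓ █▓▒▓██                   
░ ▒░▒▓█▓▓▓░▓▒                   
▒█▓█░▓░ ▓▒░ █                   
█▒░▒▓░▓▓░ ▒ █                   
▒▒░▓▓█▓ ░ ▓▒░                   
▓█ ▓▒▒▒█░░▒▓▒                   
▒▒ ▒ █ ▓░ ▒█░                   
▒▓  █▒▒█▒░█░░                   
█▒ █▓█ █▒█  █                   
 ▓    ▓▒░░░▓                    
▓▓▓ ▓░█▓█ ▓░                    
 █▓░░░▒  ▓█░                    
░▓██ █░░  ▒▒▒                   
▒█▓▒ ▒▓▒█░ ▓▓                   
█▒ █ ░██▓▓░                     
 ▓░▓▒▒▒▓█░█▒█                   
                                
                                
                                
                                
                                


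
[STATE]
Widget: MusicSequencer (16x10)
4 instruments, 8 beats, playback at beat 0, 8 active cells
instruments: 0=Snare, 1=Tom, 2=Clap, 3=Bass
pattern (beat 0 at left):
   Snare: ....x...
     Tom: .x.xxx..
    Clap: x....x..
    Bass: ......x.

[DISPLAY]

      ▼1234567  
 Snare····█···  
   Tom·█·███··  
  Clap█····█··  
  Bass······█·  
                
                
                
                
                


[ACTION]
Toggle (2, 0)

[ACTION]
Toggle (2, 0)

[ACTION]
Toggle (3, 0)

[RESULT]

      ▼1234567  
 Snare····█···  
   Tom·█·███··  
  Clap█····█··  
  Bass█·····█·  
                
                
                
                
                


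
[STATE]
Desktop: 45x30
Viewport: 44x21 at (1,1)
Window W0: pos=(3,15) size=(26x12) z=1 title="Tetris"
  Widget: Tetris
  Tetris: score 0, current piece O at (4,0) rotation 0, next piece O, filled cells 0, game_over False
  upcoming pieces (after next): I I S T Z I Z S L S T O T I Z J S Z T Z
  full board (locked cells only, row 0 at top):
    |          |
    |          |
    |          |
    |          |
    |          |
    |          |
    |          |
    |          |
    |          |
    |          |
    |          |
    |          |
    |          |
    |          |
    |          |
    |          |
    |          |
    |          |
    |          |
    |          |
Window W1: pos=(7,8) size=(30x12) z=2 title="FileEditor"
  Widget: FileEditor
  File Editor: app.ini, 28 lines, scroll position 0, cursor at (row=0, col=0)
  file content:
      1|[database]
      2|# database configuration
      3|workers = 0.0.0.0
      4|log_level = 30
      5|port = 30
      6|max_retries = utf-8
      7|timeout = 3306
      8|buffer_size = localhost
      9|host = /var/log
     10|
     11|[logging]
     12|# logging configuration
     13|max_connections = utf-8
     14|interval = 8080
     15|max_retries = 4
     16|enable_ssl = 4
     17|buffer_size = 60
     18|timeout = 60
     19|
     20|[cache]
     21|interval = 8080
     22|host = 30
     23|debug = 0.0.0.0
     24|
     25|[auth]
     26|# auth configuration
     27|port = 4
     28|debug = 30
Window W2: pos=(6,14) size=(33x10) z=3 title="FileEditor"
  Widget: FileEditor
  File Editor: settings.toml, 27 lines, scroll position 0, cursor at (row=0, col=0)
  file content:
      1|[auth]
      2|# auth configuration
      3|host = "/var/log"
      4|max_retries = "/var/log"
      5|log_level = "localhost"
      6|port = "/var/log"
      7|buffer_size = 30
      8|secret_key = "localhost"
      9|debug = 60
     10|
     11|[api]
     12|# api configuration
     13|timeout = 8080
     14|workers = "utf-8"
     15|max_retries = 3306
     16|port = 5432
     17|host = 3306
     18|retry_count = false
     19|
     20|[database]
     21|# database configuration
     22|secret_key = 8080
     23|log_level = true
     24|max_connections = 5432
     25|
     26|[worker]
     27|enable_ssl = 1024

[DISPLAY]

                                            
                                            
                                            
                                            
                                            
                                            
                                            
      ┏━━━━━━━━━━━━━━━━━━━━━━━━━━━━┓        
      ┃ FileEditor                 ┃        
      ┠────────────────────────────┨        
      ┃█database]                 ▲┃        
      ┃# database configuration   █┃        
      ┃workers = 0.0.0.0          ░┃        
     ┏━━━━━━━━━━━━━━━━━━━━━━━━━━━━━━━┓      
  ┏━━┃ FileEditor                    ┃      
  ┃ T┠───────────────────────────────┨      
  ┠──┃█auth]                        ▲┃      
  ┃  ┃# auth configuration          █┃      
  ┃  ┃host = "/var/log"             ░┃      
  ┃  ┃max_retries = "/var/log"      ░┃      
  ┃  ┃log_level = "localhost"       ░┃      


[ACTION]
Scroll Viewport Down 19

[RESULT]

      ┃ FileEditor                 ┃        
      ┠────────────────────────────┨        
      ┃█database]                 ▲┃        
      ┃# database configuration   █┃        
      ┃workers = 0.0.0.0          ░┃        
     ┏━━━━━━━━━━━━━━━━━━━━━━━━━━━━━━━┓      
  ┏━━┃ FileEditor                    ┃      
  ┃ T┠───────────────────────────────┨      
  ┠──┃█auth]                        ▲┃      
  ┃  ┃# auth configuration          █┃      
  ┃  ┃host = "/var/log"             ░┃      
  ┃  ┃max_retries = "/var/log"      ░┃      
  ┃  ┃log_level = "localhost"       ░┃      
  ┃  ┃port = "/var/log"             ▼┃      
  ┃  ┗━━━━━━━━━━━━━━━━━━━━━━━━━━━━━━━┛      
  ┃          │Score:       ┃                
  ┃          │0            ┃                
  ┗━━━━━━━━━━━━━━━━━━━━━━━━┛                
                                            
                                            
                                            


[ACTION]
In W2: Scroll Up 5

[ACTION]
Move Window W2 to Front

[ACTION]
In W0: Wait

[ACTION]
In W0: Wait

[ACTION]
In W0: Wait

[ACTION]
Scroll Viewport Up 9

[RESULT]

                                            
                                            
                                            
                                            
                                            
                                            
                                            
                                            
      ┏━━━━━━━━━━━━━━━━━━━━━━━━━━━━┓        
      ┃ FileEditor                 ┃        
      ┠────────────────────────────┨        
      ┃█database]                 ▲┃        
      ┃# database configuration   █┃        
      ┃workers = 0.0.0.0          ░┃        
     ┏━━━━━━━━━━━━━━━━━━━━━━━━━━━━━━━┓      
  ┏━━┃ FileEditor                    ┃      
  ┃ T┠───────────────────────────────┨      
  ┠──┃█auth]                        ▲┃      
  ┃  ┃# auth configuration          █┃      
  ┃  ┃host = "/var/log"             ░┃      
  ┃  ┃max_retries = "/var/log"      ░┃      


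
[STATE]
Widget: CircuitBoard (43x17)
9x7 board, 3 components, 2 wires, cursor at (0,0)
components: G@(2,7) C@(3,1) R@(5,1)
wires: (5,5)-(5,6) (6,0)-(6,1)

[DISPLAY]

   0 1 2 3 4 5 6 7 8                       
0  [.]                                     
                                           
1                                          
                                           
2                               G          
                                           
3       C                                  
                                           
4                                          
                                           
5       R               · ─ ·              
                                           
6   · ─ ·                                  
Cursor: (0,0)                              
                                           
                                           


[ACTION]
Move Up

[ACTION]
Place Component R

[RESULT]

   0 1 2 3 4 5 6 7 8                       
0  [R]                                     
                                           
1                                          
                                           
2                               G          
                                           
3       C                                  
                                           
4                                          
                                           
5       R               · ─ ·              
                                           
6   · ─ ·                                  
Cursor: (0,0)                              
                                           
                                           


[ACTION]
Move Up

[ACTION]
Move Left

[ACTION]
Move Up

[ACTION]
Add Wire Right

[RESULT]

   0 1 2 3 4 5 6 7 8                       
0  [R]─ ·                                  
                                           
1                                          
                                           
2                               G          
                                           
3       C                                  
                                           
4                                          
                                           
5       R               · ─ ·              
                                           
6   · ─ ·                                  
Cursor: (0,0)                              
                                           
                                           
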